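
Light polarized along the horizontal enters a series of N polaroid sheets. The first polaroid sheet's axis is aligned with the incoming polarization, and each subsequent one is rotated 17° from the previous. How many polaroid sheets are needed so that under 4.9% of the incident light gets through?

N = 35

First polarizer is aligned with the polarization: full transmission.
Each further stage multiplies by cos²(17°) = 0.9145.
After N polarizers: T = 0.9145^(N−1). Require T < 0.049 ⇒ N−1 > ln(0.049)/ln(0.9145) = 33.75, so N−1 ≥ 34 and N = 35.
Check: N=35 gives T = 0.04792 < 0.049; N=34 gives T = 0.0524.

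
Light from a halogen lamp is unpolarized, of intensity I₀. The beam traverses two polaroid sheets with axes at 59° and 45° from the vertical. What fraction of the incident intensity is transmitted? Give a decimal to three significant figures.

Unpolarized light through the first polarizer → I₁ = ½ I₀, now polarized at 59°.
I₂ = I₁ cos²(45° − 59°) = 0.5 I₀ · cos²(14°) = 0.4707 I₀.
Transmitted fraction = 0.4707.

≈ 0.471 I₀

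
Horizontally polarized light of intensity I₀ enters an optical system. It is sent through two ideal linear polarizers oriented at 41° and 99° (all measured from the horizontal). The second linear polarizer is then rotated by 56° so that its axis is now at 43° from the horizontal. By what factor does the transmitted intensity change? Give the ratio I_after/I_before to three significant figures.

I_new/I_old ≈ 3.56

Before rotation:
I₁ = I₀ cos²(41° − 0°) = I₀ cos²(41°) = 0.5696 I₀.
I₂ = I₁ cos²(99° − 41°) = 0.5696 I₀ · cos²(58°) = 0.1599 I₀.
After rotation:
I₁ = I₀ cos²(41° − 0°) = I₀ cos²(41°) = 0.5696 I₀.
I₂ = I₁ cos²(43° − 41°) = 0.5696 I₀ · cos²(2°) = 0.5689 I₀.
Ratio = 0.5689 / 0.1599 = 3.557.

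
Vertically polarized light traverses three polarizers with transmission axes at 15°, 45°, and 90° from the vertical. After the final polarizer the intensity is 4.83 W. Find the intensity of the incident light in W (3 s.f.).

I₁ = I₀ cos²(15° − 0°) = I₀ cos²(15°) = 0.933 I₀.
I₂ = I₁ cos²(45° − 15°) = 0.933 I₀ · cos²(30°) = 0.6998 I₀.
I₃ = I₂ cos²(90° − 45°) = 0.6998 I₀ · cos²(45°) = 0.3499 I₀.
So 4.83 W = 0.3499 I₀, giving I₀ = 4.83/0.3499 = 13.8 W.

I₀ ≈ 13.8 W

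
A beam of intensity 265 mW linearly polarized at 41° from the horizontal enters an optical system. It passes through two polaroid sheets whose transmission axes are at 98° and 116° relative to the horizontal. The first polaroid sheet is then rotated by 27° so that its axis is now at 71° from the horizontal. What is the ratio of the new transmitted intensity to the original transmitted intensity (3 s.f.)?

Before rotation:
I₁ = I₀ cos²(98° − 41°) = I₀ cos²(57°) = 0.2966 I₀.
I₂ = I₁ cos²(116° − 98°) = 0.2966 I₀ · cos²(18°) = 0.2683 I₀.
After rotation:
I₁ = I₀ cos²(71° − 41°) = I₀ cos²(30°) = 0.75 I₀.
I₂ = I₁ cos²(116° − 71°) = 0.75 I₀ · cos²(45°) = 0.375 I₀.
Ratio = 0.375 / 0.2683 = 1.398.

I_new/I_old ≈ 1.40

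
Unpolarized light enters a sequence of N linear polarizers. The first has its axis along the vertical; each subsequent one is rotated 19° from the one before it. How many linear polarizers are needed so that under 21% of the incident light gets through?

N = 9

First polarizer halves the unpolarized light: factor 1/2.
Each further stage multiplies by cos²(19°) = 0.894.
After N polarizers: T = 0.5·0.894^(N−1). Require T < 0.21 ⇒ N−1 > ln(0.21/0.5)/ln(0.894) = 7.74, so N−1 ≥ 8 and N = 9.
Check: N=9 gives T = 0.204 < 0.21; N=8 gives T = 0.2282.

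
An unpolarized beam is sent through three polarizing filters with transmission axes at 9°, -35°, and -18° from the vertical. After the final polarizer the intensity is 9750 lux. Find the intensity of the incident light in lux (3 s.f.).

I₀ ≈ 4.12e4 lux

Unpolarized light through the first polarizer → I₁ = ½ I₀, now polarized at 9°.
I₂ = I₁ cos²(-35° − 9°) = 0.5 I₀ · cos²(44°) = 0.2587 I₀.
I₃ = I₂ cos²(-18° + 35°) = 0.2587 I₀ · cos²(17°) = 0.2366 I₀.
So 9750 lux = 0.2366 I₀, giving I₀ = 9750/0.2366 = 4.121e+04 lux.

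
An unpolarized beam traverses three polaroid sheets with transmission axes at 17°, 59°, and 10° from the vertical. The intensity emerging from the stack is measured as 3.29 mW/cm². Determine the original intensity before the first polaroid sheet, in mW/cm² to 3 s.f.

Unpolarized light through the first polarizer → I₁ = ½ I₀, now polarized at 17°.
I₂ = I₁ cos²(59° − 17°) = 0.5 I₀ · cos²(42°) = 0.2761 I₀.
I₃ = I₂ cos²(10° − 59°) = 0.2761 I₀ · cos²(49°) = 0.1189 I₀.
So 3.29 mW/cm² = 0.1189 I₀, giving I₀ = 3.29/0.1189 = 27.68 mW/cm².

I₀ ≈ 27.7 mW/cm²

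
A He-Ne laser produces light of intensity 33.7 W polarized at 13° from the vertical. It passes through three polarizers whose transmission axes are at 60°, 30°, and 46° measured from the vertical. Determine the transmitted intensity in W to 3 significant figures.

I ≈ 10.9 W

I₁ = 33.7 W · cos²(47°) = 15.67 W.
I₂ = I₁ · cos²(30°) = 15.67 · 0.75 = 11.76 W.
I₃ = I₂ · cos²(16°) = 11.76 · 0.924 = 10.86 W.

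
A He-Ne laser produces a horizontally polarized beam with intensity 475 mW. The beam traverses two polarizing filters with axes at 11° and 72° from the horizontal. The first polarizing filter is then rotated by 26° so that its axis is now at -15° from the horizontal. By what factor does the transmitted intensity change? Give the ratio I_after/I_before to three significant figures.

I_new/I_old ≈ 0.0113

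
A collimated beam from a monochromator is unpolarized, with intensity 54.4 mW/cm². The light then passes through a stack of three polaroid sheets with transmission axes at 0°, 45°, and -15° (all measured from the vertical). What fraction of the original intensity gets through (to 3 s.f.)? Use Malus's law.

Unpolarized light through the first polarizer → I₁ = 54.4 mW/cm²/2 = 27.2 mW/cm², polarized at 0°.
I₂ = I₁ · cos²(45°) = 27.2 · 0.5 = 13.6 mW/cm².
I₃ = I₂ · cos²(60°) = 13.6 · 0.25 = 3.4 mW/cm².
Transmitted fraction = 0.0625.

I/I₀ ≈ 0.0625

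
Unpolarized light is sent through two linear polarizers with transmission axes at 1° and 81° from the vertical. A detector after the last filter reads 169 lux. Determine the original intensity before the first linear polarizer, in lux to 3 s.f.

I₀ ≈ 1.12e4 lux

Unpolarized light through the first polarizer → I₁ = ½ I₀, now polarized at 1°.
I₂ = I₁ cos²(81° − 1°) = 0.5 I₀ · cos²(80°) = 0.01508 I₀.
So 169 lux = 0.01508 I₀, giving I₀ = 169/0.01508 = 1.121e+04 lux.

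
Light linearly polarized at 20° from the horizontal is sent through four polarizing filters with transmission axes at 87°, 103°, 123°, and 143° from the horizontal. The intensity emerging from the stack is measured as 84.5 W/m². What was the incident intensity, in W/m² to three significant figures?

I₀ ≈ 768 W/m²

I₁ = I₀ cos²(87° − 20°) = I₀ cos²(67°) = 0.1527 I₀.
I₂ = I₁ cos²(103° − 87°) = 0.1527 I₀ · cos²(16°) = 0.1411 I₀.
I₃ = I₂ cos²(123° − 103°) = 0.1411 I₀ · cos²(20°) = 0.1246 I₀.
I₄ = I₃ cos²(143° − 123°) = 0.1246 I₀ · cos²(20°) = 0.11 I₀.
So 84.5 W/m² = 0.11 I₀, giving I₀ = 84.5/0.11 = 768.2 W/m².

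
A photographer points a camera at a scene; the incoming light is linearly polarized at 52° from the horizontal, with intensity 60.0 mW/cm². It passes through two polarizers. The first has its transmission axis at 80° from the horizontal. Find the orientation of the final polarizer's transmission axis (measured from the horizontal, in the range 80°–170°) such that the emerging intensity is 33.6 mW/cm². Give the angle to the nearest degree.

I₁ = I₀ cos²(80° − 52°) = I₀ cos²(28°) = 0.7796 I₀.
Target fraction: 33.6 / 60.0 mW/cm² = 0.56 of I₀.
Need I₂/I₀ = 0.56, so cos²(θ − 80°) = 0.56 / 0.7796 = 0.7183.
θ − 80° = arccos(√0.7183) = 32.1°, giving θ ≈ 80 + 32.1 = 112.1°.

θ ≈ 112°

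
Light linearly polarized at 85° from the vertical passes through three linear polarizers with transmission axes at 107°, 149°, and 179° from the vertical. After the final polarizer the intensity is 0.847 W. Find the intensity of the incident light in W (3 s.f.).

I₀ ≈ 2.38 W

I₁ = I₀ cos²(107° − 85°) = I₀ cos²(22°) = 0.8597 I₀.
I₂ = I₁ cos²(149° − 107°) = 0.8597 I₀ · cos²(42°) = 0.4748 I₀.
I₃ = I₂ cos²(179° − 149°) = 0.4748 I₀ · cos²(30°) = 0.3561 I₀.
So 0.847 W = 0.3561 I₀, giving I₀ = 0.847/0.3561 = 2.379 W.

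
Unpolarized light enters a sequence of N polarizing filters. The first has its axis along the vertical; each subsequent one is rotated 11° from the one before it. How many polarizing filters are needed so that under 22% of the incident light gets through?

First polarizer halves the unpolarized light: factor 1/2.
Each further stage multiplies by cos²(11°) = 0.9636.
After N polarizers: T = 0.5·0.9636^(N−1). Require T < 0.22 ⇒ N−1 > ln(0.22/0.5)/ln(0.9636) = 22.14, so N−1 ≥ 23 and N = 24.
Check: N=24 gives T = 0.2131 < 0.22; N=23 gives T = 0.2211.

N = 24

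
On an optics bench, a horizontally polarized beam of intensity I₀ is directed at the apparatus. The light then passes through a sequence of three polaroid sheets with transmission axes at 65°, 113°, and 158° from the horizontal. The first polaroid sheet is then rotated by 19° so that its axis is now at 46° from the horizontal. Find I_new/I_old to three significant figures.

Before rotation:
I₁ = I₀ cos²(65° − 0°) = I₀ cos²(65°) = 0.1786 I₀.
I₂ = I₁ cos²(113° − 65°) = 0.1786 I₀ · cos²(48°) = 0.07997 I₀.
I₃ = I₂ cos²(158° − 113°) = 0.07997 I₀ · cos²(45°) = 0.03998 I₀.
After rotation:
I₁ = I₀ cos²(46° − 0°) = I₀ cos²(46°) = 0.4826 I₀.
I₂ = I₁ cos²(113° − 46°) = 0.4826 I₀ · cos²(67°) = 0.07367 I₀.
I₃ = I₂ cos²(158° − 113°) = 0.07367 I₀ · cos²(45°) = 0.03684 I₀.
Ratio = 0.03684 / 0.03998 = 0.9213.

I_new/I_old ≈ 0.921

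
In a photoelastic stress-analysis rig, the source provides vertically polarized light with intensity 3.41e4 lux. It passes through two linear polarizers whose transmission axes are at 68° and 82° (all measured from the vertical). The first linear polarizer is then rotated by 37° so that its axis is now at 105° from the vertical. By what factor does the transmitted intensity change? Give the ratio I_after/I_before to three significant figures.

Before rotation:
I₁ = I₀ cos²(68° − 0°) = I₀ cos²(68°) = 0.1403 I₀.
I₂ = I₁ cos²(82° − 68°) = 0.1403 I₀ · cos²(14°) = 0.1321 I₀.
After rotation:
I₁ = I₀ cos²(105° − 0°) = I₀ cos²(75°) = 0.06699 I₀.
I₂ = I₁ cos²(82° − 105°) = 0.06699 I₀ · cos²(23°) = 0.05676 I₀.
Ratio = 0.05676 / 0.1321 = 0.4296.

I_new/I_old ≈ 0.430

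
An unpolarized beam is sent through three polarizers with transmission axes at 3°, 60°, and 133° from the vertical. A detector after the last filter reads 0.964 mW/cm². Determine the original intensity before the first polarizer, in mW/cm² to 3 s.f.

I₀ ≈ 76.0 mW/cm²

Unpolarized light through the first polarizer → I₁ = ½ I₀, now polarized at 3°.
I₂ = I₁ cos²(60° − 3°) = 0.5 I₀ · cos²(57°) = 0.1483 I₀.
I₃ = I₂ cos²(133° − 60°) = 0.1483 I₀ · cos²(73°) = 0.01268 I₀.
So 0.964 mW/cm² = 0.01268 I₀, giving I₀ = 0.964/0.01268 = 76.04 mW/cm².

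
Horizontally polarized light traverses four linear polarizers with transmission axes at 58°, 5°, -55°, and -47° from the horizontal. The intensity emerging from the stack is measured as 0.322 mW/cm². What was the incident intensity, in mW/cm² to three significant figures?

I₀ ≈ 12.9 mW/cm²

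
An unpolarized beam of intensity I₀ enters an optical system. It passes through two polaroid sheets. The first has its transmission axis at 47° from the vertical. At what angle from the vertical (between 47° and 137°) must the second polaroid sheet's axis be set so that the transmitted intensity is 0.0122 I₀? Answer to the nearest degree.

θ ≈ 128°

Unpolarized light through the first polarizer → I₁ = ½ I₀, now polarized at 47°.
Need I₂/I₀ = 0.0122, so cos²(θ − 47°) = 0.0122 / 0.5 = 0.0244.
θ − 47° = arccos(√0.0244) = 81.0°, giving θ ≈ 47 + 81.0 = 128.0°.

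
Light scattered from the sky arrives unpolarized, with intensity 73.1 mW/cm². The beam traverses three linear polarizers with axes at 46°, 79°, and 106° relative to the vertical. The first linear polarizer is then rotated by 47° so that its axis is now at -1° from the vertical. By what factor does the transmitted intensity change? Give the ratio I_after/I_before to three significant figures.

I_new/I_old ≈ 0.0429

Before rotation:
Unpolarized light through the first polarizer → I₁ = ½ I₀, now polarized at 46°.
I₂ = I₁ cos²(79° − 46°) = 0.5 I₀ · cos²(33°) = 0.3517 I₀.
I₃ = I₂ cos²(106° − 79°) = 0.3517 I₀ · cos²(27°) = 0.2792 I₀.
After rotation:
Unpolarized light through the first polarizer → I₁ = ½ I₀, now polarized at -1°.
I₂ = I₁ cos²(79° + 1°) = 0.5 I₀ · cos²(80°) = 0.01508 I₀.
I₃ = I₂ cos²(106° − 79°) = 0.01508 I₀ · cos²(27°) = 0.01197 I₀.
Ratio = 0.01197 / 0.2792 = 0.04287.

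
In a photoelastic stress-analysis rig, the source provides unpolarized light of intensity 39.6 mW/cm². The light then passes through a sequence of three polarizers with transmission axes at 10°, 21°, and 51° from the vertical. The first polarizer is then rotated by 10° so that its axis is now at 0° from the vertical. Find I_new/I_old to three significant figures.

Before rotation:
Unpolarized light through the first polarizer → I₁ = ½ I₀, now polarized at 10°.
I₂ = I₁ cos²(21° − 10°) = 0.5 I₀ · cos²(11°) = 0.4818 I₀.
I₃ = I₂ cos²(51° − 21°) = 0.4818 I₀ · cos²(30°) = 0.3613 I₀.
After rotation:
Unpolarized light through the first polarizer → I₁ = ½ I₀, now polarized at 0°.
I₂ = I₁ cos²(21° − 0°) = 0.5 I₀ · cos²(21°) = 0.4358 I₀.
I₃ = I₂ cos²(51° − 21°) = 0.4358 I₀ · cos²(30°) = 0.3268 I₀.
Ratio = 0.3268 / 0.3613 = 0.9045.

I_new/I_old ≈ 0.905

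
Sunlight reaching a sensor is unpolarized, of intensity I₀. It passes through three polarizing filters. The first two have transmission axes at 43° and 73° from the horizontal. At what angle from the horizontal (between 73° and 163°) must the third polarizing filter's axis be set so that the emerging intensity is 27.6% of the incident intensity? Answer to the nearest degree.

θ ≈ 104°

Unpolarized light through the first polarizer → I₁ = ½ I₀, now polarized at 43°.
I₂ = I₁ cos²(73° − 43°) = 0.5 I₀ · cos²(30°) = 0.375 I₀.
Need I₃/I₀ = 0.276, so cos²(θ − 73°) = 0.276 / 0.375 = 0.736.
θ − 73° = arccos(√0.736) = 30.9°, giving θ ≈ 73 + 30.9 = 103.9°.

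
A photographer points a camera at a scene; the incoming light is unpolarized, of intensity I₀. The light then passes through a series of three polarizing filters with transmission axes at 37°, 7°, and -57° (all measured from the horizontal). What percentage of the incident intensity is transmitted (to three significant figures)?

≈ 7.21%

Unpolarized light through the first polarizer → I₁ = ½ I₀, now polarized at 37°.
I₂ = I₁ cos²(7° − 37°) = 0.5 I₀ · cos²(30°) = 0.375 I₀.
I₃ = I₂ cos²(-57° − 7°) = 0.375 I₀ · cos²(64°) = 0.07206 I₀.
That is 7.206% of the incident intensity.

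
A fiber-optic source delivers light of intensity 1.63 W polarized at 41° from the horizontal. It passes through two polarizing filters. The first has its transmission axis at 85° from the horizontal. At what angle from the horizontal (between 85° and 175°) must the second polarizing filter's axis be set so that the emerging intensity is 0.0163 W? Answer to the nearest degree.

I₁ = I₀ cos²(85° − 41°) = I₀ cos²(44°) = 0.5174 I₀.
Target fraction: 0.0163 / 1.63 W = 0.01 of I₀.
Need I₂/I₀ = 0.01, so cos²(θ − 85°) = 0.01 / 0.5174 = 0.01933.
θ − 85° = arccos(√0.01933) = 82.0°, giving θ ≈ 85 + 82.0 = 167.0°.

θ ≈ 167°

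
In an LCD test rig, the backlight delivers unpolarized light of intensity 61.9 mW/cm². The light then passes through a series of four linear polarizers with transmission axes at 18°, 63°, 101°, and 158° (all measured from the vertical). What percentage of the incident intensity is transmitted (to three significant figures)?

≈ 4.60%

Unpolarized light through the first polarizer → I₁ = 61.9 mW/cm²/2 = 30.95 mW/cm², polarized at 18°.
I₂ = I₁ · cos²(45°) = 30.95 · 0.5 = 15.48 mW/cm².
I₃ = I₂ · cos²(38°) = 15.48 · 0.621 = 9.609 mW/cm².
I₄ = I₃ · cos²(57°) = 9.609 · 0.2966 = 2.85 mW/cm².
That is 4.605% of the incident intensity.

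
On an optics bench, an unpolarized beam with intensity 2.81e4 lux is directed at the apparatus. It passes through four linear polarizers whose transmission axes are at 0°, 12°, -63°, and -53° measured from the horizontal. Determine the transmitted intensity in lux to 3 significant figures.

Unpolarized light through the first polarizer → I₁ = 2.81e4 lux/2 = 1.405e+04 lux, polarized at 0°.
I₂ = I₁ · cos²(12°) = 1.405e+04 · 0.9568 = 1.344e+04 lux.
I₃ = I₂ · cos²(75°) = 1.344e+04 · 0.06699 = 900.5 lux.
I₄ = I₃ · cos²(10°) = 900.5 · 0.9698 = 873.3 lux.

I ≈ 873 lux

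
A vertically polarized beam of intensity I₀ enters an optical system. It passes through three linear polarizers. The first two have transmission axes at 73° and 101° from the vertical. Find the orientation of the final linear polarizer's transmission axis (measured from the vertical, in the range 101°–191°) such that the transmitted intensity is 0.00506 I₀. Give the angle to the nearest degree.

θ ≈ 175°

I₁ = I₀ cos²(73° − 0°) = I₀ cos²(73°) = 0.08548 I₀.
I₂ = I₁ cos²(101° − 73°) = 0.08548 I₀ · cos²(28°) = 0.06664 I₀.
Need I₃/I₀ = 0.00506, so cos²(θ − 101°) = 0.00506 / 0.06664 = 0.07593.
θ − 101° = arccos(√0.07593) = 74.0°, giving θ ≈ 101 + 74.0 = 175.0°.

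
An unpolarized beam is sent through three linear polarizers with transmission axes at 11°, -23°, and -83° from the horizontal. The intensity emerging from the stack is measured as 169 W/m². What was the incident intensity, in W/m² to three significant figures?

I₀ ≈ 1970 W/m²

Unpolarized light through the first polarizer → I₁ = ½ I₀, now polarized at 11°.
I₂ = I₁ cos²(-23° − 11°) = 0.5 I₀ · cos²(34°) = 0.3437 I₀.
I₃ = I₂ cos²(-83° + 23°) = 0.3437 I₀ · cos²(60°) = 0.08591 I₀.
So 169 W/m² = 0.08591 I₀, giving I₀ = 169/0.08591 = 1967 W/m².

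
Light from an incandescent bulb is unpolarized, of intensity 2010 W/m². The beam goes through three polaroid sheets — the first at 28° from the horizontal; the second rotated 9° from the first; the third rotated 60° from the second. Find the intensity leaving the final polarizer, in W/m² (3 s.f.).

Unpolarized light through the first polarizer → I₁ = 2010 W/m²/2 = 1005 W/m², polarized at 28°.
I₂ = I₁ · cos²(9°) = 1005 · 0.9755 = 980.4 W/m².
I₃ = I₂ · cos²(60°) = 980.4 · 0.25 = 245.1 W/m².

I ≈ 245 W/m²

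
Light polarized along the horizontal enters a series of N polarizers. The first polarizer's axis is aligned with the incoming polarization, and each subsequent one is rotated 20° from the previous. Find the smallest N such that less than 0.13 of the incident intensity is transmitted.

N = 18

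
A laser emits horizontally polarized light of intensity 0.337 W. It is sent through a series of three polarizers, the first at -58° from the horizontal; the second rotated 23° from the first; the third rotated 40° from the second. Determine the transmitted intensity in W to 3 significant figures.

I ≈ 0.0471 W

I₁ = 0.337 W · cos²(58°) = 0.09463 W.
I₂ = I₁ · cos²(23°) = 0.09463 · 0.8473 = 0.08019 W.
I₃ = I₂ · cos²(40°) = 0.08019 · 0.5868 = 0.04706 W.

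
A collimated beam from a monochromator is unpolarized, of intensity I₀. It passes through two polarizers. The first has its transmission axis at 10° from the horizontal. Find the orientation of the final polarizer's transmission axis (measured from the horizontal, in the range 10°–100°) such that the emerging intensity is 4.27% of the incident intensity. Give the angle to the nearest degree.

Unpolarized light through the first polarizer → I₁ = ½ I₀, now polarized at 10°.
Need I₂/I₀ = 0.0427, so cos²(θ − 10°) = 0.0427 / 0.5 = 0.0854.
θ − 10° = arccos(√0.0854) = 73.0°, giving θ ≈ 10 + 73.0 = 83.0°.

θ ≈ 83°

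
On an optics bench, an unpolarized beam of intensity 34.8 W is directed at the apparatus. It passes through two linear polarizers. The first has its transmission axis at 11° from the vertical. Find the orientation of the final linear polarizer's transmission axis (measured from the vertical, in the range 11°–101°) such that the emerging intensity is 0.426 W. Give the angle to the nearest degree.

θ ≈ 92°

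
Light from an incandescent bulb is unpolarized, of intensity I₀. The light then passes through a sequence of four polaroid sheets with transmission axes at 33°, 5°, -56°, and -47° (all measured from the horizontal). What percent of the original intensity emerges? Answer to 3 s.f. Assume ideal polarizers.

Unpolarized light through the first polarizer → I₁ = ½ I₀, now polarized at 33°.
I₂ = I₁ cos²(5° − 33°) = 0.5 I₀ · cos²(28°) = 0.3898 I₀.
I₃ = I₂ cos²(-56° − 5°) = 0.3898 I₀ · cos²(61°) = 0.09162 I₀.
I₄ = I₃ cos²(-47° + 56°) = 0.09162 I₀ · cos²(9°) = 0.08938 I₀.
That is 8.938% of the incident intensity.

≈ 8.94%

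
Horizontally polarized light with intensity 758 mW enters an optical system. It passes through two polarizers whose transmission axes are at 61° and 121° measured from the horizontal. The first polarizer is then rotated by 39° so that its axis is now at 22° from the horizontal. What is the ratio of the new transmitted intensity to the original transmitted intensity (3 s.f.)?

I_new/I_old ≈ 0.358

Before rotation:
By Malus's law, I₁ = I₀ cos²(61° − 0°) = I₀ cos²(61°) = 0.235 I₀.
I₂ = I₁ cos²(121° − 61°) = 0.235 I₀ · cos²(60°) = 0.05876 I₀.
After rotation:
I₁ = I₀ cos²(22° − 0°) = I₀ cos²(22°) = 0.8597 I₀.
Angle between axes 1 and 2: 81°. I₂ = 0.8597 I₀ · cos²(81°) = 0.02104 I₀.
Ratio = 0.02104 / 0.05876 = 0.358.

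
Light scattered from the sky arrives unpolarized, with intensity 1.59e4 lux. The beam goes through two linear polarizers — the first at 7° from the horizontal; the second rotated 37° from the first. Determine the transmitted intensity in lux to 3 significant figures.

I ≈ 5070 lux

Unpolarized light through the first polarizer → I₁ = 1.59e4 lux/2 = 7950 lux, polarized at 7°.
I₂ = I₁ · cos²(37°) = 7950 · 0.6378 = 5071 lux.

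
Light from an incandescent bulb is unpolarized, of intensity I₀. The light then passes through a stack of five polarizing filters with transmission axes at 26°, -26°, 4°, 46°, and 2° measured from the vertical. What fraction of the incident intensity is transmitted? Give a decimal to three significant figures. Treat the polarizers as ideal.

Unpolarized light through the first polarizer → I₁ = ½ I₀, now polarized at 26°.
I₂ = I₁ cos²(-26° − 26°) = 0.5 I₀ · cos²(52°) = 0.1895 I₀.
I₃ = I₂ cos²(4° + 26°) = 0.1895 I₀ · cos²(30°) = 0.1421 I₀.
I₄ = I₃ cos²(46° − 4°) = 0.1421 I₀ · cos²(42°) = 0.0785 I₀.
I₅ = I₄ cos²(2° − 46°) = 0.0785 I₀ · cos²(44°) = 0.04062 I₀.
Transmitted fraction = 0.04062.

≈ 0.0406 I₀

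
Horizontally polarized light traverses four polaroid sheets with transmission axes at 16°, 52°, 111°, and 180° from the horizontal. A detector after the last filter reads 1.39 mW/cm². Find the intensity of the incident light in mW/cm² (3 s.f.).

I₀ ≈ 67.5 mW/cm²

By Malus's law, I₁ = I₀ cos²(16° − 0°) = I₀ cos²(16°) = 0.924 I₀.
I₂ = I₁ cos²(52° − 16°) = 0.924 I₀ · cos²(36°) = 0.6048 I₀.
I₃ = I₂ cos²(111° − 52°) = 0.6048 I₀ · cos²(59°) = 0.1604 I₀.
I₄ = I₃ cos²(180° − 111°) = 0.1604 I₀ · cos²(69°) = 0.0206 I₀.
So 1.39 mW/cm² = 0.0206 I₀, giving I₀ = 1.39/0.0206 = 67.47 mW/cm².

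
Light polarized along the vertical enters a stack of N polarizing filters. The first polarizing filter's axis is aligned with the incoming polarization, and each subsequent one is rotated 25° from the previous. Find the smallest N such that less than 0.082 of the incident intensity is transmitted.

First polarizer is aligned with the polarization: full transmission.
Each further stage multiplies by cos²(25°) = 0.8214.
After N polarizers: T = 0.8214^(N−1). Require T < 0.082 ⇒ N−1 > ln(0.082)/ln(0.8214) = 12.71, so N−1 ≥ 13 and N = 14.
Check: N=14 gives T = 0.07748 < 0.082; N=13 gives T = 0.09432.

N = 14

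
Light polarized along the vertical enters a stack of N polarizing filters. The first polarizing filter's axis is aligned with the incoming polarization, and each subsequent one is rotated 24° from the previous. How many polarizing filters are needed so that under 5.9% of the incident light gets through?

N = 17

First polarizer is aligned with the polarization: full transmission.
Each further stage multiplies by cos²(24°) = 0.8346.
After N polarizers: T = 0.8346^(N−1). Require T < 0.059 ⇒ N−1 > ln(0.059)/ln(0.8346) = 15.65, so N−1 ≥ 16 and N = 17.
Check: N=17 gives T = 0.05538 < 0.059; N=16 gives T = 0.06636.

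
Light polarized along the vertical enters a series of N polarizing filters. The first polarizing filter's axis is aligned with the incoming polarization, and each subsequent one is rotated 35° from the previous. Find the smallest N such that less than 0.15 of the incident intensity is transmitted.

N = 6

First polarizer is aligned with the polarization: full transmission.
Each further stage multiplies by cos²(35°) = 0.671.
After N polarizers: T = 0.671^(N−1). Require T < 0.15 ⇒ N−1 > ln(0.15)/ln(0.671) = 4.76, so N−1 ≥ 5 and N = 6.
Check: N=6 gives T = 0.136 < 0.15; N=5 gives T = 0.2027.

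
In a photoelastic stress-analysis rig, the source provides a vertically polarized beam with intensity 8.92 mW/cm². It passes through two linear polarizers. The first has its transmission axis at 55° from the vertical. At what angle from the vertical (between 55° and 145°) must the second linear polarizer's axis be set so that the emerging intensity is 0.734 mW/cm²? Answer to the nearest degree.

By Malus's law, I₁ = I₀ cos²(55° − 0°) = I₀ cos²(55°) = 0.329 I₀.
Target fraction: 0.734 / 8.92 mW/cm² = 0.08229 of I₀.
Need I₂/I₀ = 0.08229, so cos²(θ − 55°) = 0.08229 / 0.329 = 0.2501.
θ − 55° = arccos(√0.2501) = 60.0°, giving θ ≈ 55 + 60.0 = 115.0°.

θ ≈ 115°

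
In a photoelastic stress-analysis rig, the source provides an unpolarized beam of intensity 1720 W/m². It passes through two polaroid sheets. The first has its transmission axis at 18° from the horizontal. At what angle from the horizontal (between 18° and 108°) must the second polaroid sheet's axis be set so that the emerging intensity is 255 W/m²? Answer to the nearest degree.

θ ≈ 75°

Unpolarized light through the first polarizer → I₁ = ½ I₀, now polarized at 18°.
Target fraction: 255 / 1720 W/m² = 0.1483 of I₀.
Need I₂/I₀ = 0.1483, so cos²(θ − 18°) = 0.1483 / 0.5 = 0.2965.
θ − 18° = arccos(√0.2965) = 57.0°, giving θ ≈ 18 + 57.0 = 75.0°.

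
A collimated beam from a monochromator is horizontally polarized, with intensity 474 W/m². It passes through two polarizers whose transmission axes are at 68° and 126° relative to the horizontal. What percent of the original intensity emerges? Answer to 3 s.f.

≈ 3.94%

I₁ = 474 W/m² · cos²(68°) = 66.52 W/m².
I₂ = I₁ · cos²(58°) = 66.52 · 0.2808 = 18.68 W/m².
That is 3.941% of the incident intensity.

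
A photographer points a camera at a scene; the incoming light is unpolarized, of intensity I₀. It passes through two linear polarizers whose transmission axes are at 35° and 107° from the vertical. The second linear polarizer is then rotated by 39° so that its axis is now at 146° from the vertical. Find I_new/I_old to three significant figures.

Before rotation:
Unpolarized light through the first polarizer → I₁ = ½ I₀, now polarized at 35°.
I₂ = I₁ cos²(107° − 35°) = 0.5 I₀ · cos²(72°) = 0.04775 I₀.
After rotation:
Unpolarized light through the first polarizer → I₁ = ½ I₀, now polarized at 35°.
Angle between axes 1 and 2: 69°. I₂ = 0.5 I₀ · cos²(69°) = 0.06421 I₀.
Ratio = 0.06421 / 0.04775 = 1.345.

I_new/I_old ≈ 1.34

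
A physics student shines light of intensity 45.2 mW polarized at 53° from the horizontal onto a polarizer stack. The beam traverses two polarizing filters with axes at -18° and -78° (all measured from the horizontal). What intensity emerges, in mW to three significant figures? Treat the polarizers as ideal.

I ≈ 1.20 mW

By Malus's law, I₁ = 45.2 mW · cos²(71°) = 4.791 mW.
I₂ = I₁ · cos²(60°) = 4.791 · 0.25 = 1.198 mW.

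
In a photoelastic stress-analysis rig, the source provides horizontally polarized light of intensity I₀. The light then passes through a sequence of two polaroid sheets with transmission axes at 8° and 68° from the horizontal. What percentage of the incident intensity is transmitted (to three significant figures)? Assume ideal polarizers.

≈ 24.5%

I₁ = I₀ cos²(8° − 0°) = I₀ cos²(8°) = 0.9806 I₀.
I₂ = I₁ cos²(68° − 8°) = 0.9806 I₀ · cos²(60°) = 0.2452 I₀.
That is 24.52% of the incident intensity.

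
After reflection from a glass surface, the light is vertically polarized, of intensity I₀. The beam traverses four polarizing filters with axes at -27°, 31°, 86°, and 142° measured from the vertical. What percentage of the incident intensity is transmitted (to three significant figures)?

I₁ = I₀ cos²(-27° − 0°) = I₀ cos²(27°) = 0.7939 I₀.
I₂ = I₁ cos²(31° + 27°) = 0.7939 I₀ · cos²(58°) = 0.2229 I₀.
I₃ = I₂ cos²(86° − 31°) = 0.2229 I₀ · cos²(55°) = 0.07334 I₀.
I₄ = I₃ cos²(142° − 86°) = 0.07334 I₀ · cos²(56°) = 0.02293 I₀.
That is 2.293% of the incident intensity.

≈ 2.29%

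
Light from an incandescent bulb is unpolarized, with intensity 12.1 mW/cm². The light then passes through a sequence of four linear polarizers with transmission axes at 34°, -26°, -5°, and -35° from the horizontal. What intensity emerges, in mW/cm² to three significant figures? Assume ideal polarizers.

Unpolarized light through the first polarizer → I₁ = 12.1 mW/cm²/2 = 6.05 mW/cm², polarized at 34°.
I₂ = I₁ · cos²(60°) = 6.05 · 0.25 = 1.513 mW/cm².
I₃ = I₂ · cos²(21°) = 1.513 · 0.8716 = 1.318 mW/cm².
I₄ = I₃ · cos²(30°) = 1.318 · 0.75 = 0.9887 mW/cm².

I ≈ 0.989 mW/cm²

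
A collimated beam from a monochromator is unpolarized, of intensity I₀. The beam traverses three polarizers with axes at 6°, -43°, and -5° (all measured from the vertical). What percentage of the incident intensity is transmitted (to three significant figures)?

≈ 13.4%

Unpolarized light through the first polarizer → I₁ = ½ I₀, now polarized at 6°.
I₂ = I₁ cos²(-43° − 6°) = 0.5 I₀ · cos²(49°) = 0.2152 I₀.
I₃ = I₂ cos²(-5° + 43°) = 0.2152 I₀ · cos²(38°) = 0.1336 I₀.
That is 13.36% of the incident intensity.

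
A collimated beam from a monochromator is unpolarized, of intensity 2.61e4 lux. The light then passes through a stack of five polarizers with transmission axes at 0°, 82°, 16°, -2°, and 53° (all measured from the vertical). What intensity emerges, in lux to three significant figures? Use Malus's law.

Unpolarized light through the first polarizer → I₁ = 2.61e4 lux/2 = 1.305e+04 lux, polarized at 0°.
I₂ = I₁ · cos²(82°) = 1.305e+04 · 0.01937 = 252.8 lux.
I₃ = I₂ · cos²(66°) = 252.8 · 0.1654 = 41.82 lux.
I₄ = I₃ · cos²(18°) = 41.82 · 0.9045 = 37.82 lux.
I₅ = I₄ · cos²(55°) = 37.82 · 0.329 = 12.44 lux.

I ≈ 12.4 lux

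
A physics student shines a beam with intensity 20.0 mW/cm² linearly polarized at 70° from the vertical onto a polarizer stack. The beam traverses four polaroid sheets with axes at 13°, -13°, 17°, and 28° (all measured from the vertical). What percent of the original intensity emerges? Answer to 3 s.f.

≈ 17.3%

I₁ = 20.0 mW/cm² · cos²(57°) = 5.933 mW/cm².
I₂ = I₁ · cos²(26°) = 5.933 · 0.8078 = 4.793 mW/cm².
I₃ = I₂ · cos²(30°) = 4.793 · 0.75 = 3.594 mW/cm².
I₄ = I₃ · cos²(11°) = 3.594 · 0.9636 = 3.464 mW/cm².
That is 17.32% of the incident intensity.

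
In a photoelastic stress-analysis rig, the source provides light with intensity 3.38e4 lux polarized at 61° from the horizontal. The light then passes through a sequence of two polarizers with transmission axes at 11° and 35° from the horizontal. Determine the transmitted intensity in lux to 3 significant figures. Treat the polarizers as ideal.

I₁ = 3.38e4 lux · cos²(50°) = 1.397e+04 lux.
I₂ = I₁ · cos²(24°) = 1.397e+04 · 0.8346 = 1.165e+04 lux.

I ≈ 1.17e4 lux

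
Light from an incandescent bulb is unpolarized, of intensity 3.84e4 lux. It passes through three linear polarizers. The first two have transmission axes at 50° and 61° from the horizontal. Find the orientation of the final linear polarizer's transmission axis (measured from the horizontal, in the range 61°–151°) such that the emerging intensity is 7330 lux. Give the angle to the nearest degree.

θ ≈ 112°

Unpolarized light through the first polarizer → I₁ = ½ I₀, now polarized at 50°.
I₂ = I₁ cos²(61° − 50°) = 0.5 I₀ · cos²(11°) = 0.4818 I₀.
Target fraction: 7330 / 3.84e4 lux = 0.1909 of I₀.
Need I₃/I₀ = 0.1909, so cos²(θ − 61°) = 0.1909 / 0.4818 = 0.3962.
θ − 61° = arccos(√0.3962) = 51.0°, giving θ ≈ 61 + 51.0 = 112.0°.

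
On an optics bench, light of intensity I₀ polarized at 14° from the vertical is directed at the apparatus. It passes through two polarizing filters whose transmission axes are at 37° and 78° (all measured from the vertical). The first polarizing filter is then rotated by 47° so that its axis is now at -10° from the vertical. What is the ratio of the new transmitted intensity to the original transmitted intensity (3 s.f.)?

Before rotation:
By Malus's law, I₁ = I₀ cos²(37° − 14°) = I₀ cos²(23°) = 0.8473 I₀.
I₂ = I₁ cos²(78° − 37°) = 0.8473 I₀ · cos²(41°) = 0.4826 I₀.
After rotation:
I₁ = I₀ cos²(-10° − 14°) = I₀ cos²(24°) = 0.8346 I₀.
I₂ = I₁ cos²(78° + 10°) = 0.8346 I₀ · cos²(88°) = 0.001016 I₀.
Ratio = 0.001016 / 0.4826 = 0.002106.

I_new/I_old ≈ 0.00211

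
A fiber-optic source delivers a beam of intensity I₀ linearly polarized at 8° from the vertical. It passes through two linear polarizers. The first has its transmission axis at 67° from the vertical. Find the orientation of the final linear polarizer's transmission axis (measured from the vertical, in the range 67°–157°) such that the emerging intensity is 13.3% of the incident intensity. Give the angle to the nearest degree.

I₁ = I₀ cos²(67° − 8°) = I₀ cos²(59°) = 0.2653 I₀.
Need I₂/I₀ = 0.133, so cos²(θ − 67°) = 0.133 / 0.2653 = 0.5014.
θ − 67° = arccos(√0.5014) = 44.9°, giving θ ≈ 67 + 44.9 = 111.9°.

θ ≈ 112°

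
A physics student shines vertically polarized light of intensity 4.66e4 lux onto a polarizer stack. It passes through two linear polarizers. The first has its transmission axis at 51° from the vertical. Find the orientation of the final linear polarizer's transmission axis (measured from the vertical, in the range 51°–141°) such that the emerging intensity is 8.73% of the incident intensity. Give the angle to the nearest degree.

I₁ = I₀ cos²(51° − 0°) = I₀ cos²(51°) = 0.396 I₀.
Need I₂/I₀ = 0.0873, so cos²(θ − 51°) = 0.0873 / 0.396 = 0.2204.
θ − 51° = arccos(√0.2204) = 62.0°, giving θ ≈ 51 + 62.0 = 113.0°.

θ ≈ 113°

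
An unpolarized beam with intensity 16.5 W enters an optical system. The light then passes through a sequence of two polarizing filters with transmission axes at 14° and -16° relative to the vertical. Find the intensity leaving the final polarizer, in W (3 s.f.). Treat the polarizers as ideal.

Unpolarized light through the first polarizer → I₁ = 16.5 W/2 = 8.25 W, polarized at 14°.
I₂ = I₁ · cos²(30°) = 8.25 · 0.75 = 6.188 W.

I ≈ 6.19 W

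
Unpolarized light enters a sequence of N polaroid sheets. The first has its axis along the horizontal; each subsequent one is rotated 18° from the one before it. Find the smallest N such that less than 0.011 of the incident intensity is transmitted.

First polarizer halves the unpolarized light: factor 1/2.
Each further stage multiplies by cos²(18°) = 0.9045.
After N polarizers: T = 0.5·0.9045^(N−1). Require T < 0.011 ⇒ N−1 > ln(0.011/0.5)/ln(0.9045) = 38.03, so N−1 ≥ 39 and N = 40.
Check: N=40 gives T = 0.009978 < 0.011; N=39 gives T = 0.01103.

N = 40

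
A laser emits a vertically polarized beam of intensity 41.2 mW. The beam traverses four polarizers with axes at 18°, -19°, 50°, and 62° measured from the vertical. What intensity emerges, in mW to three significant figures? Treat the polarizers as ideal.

By Malus's law, I₁ = 41.2 mW · cos²(18°) = 37.27 mW.
I₂ = I₁ · cos²(37°) = 37.27 · 0.6378 = 23.77 mW.
I₃ = I₂ · cos²(69°) = 23.77 · 0.1284 = 3.053 mW.
I₄ = I₃ · cos²(12°) = 3.053 · 0.9568 = 2.921 mW.

I ≈ 2.92 mW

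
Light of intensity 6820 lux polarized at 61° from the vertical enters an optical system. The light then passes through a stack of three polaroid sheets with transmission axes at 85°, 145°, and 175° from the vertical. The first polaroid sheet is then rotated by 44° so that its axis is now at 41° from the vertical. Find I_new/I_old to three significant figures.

I_new/I_old ≈ 0.248

Before rotation:
I₁ = I₀ cos²(85° − 61°) = I₀ cos²(24°) = 0.8346 I₀.
I₂ = I₁ cos²(145° − 85°) = 0.8346 I₀ · cos²(60°) = 0.2086 I₀.
I₃ = I₂ cos²(175° − 145°) = 0.2086 I₀ · cos²(30°) = 0.1565 I₀.
After rotation:
I₁ = I₀ cos²(41° − 61°) = I₀ cos²(20°) = 0.883 I₀.
Angle between axes 1 and 2: 76°. I₂ = 0.883 I₀ · cos²(76°) = 0.05168 I₀.
I₃ = I₂ cos²(175° − 145°) = 0.05168 I₀ · cos²(30°) = 0.03876 I₀.
Ratio = 0.03876 / 0.1565 = 0.2477.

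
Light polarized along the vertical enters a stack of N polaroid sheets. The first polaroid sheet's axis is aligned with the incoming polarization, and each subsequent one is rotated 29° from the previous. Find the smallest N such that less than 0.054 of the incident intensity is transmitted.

N = 12

First polarizer is aligned with the polarization: full transmission.
Each further stage multiplies by cos²(29°) = 0.765.
After N polarizers: T = 0.765^(N−1). Require T < 0.054 ⇒ N−1 > ln(0.054)/ln(0.765) = 10.89, so N−1 ≥ 11 and N = 12.
Check: N=12 gives T = 0.05248 < 0.054; N=11 gives T = 0.06861.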